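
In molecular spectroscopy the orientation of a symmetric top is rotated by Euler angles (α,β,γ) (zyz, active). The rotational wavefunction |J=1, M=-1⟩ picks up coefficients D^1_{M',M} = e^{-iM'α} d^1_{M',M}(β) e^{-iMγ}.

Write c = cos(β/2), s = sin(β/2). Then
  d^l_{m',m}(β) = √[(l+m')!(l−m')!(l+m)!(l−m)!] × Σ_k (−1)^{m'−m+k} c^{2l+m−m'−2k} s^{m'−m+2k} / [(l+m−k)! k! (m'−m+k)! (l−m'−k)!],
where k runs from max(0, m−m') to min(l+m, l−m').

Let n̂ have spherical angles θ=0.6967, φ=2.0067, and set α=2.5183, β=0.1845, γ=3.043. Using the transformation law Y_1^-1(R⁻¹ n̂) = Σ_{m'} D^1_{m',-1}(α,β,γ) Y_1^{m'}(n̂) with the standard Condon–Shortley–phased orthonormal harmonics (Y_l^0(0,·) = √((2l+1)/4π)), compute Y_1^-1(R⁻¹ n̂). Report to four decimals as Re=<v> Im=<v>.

Re=-0.1514 Im=-0.0941

Need the full column D^1_{m',-1} for m'=−1..1 at α=2.5183, β=0.1845, γ=3.043.
cos(β/2)=0.995748, sin(β/2)=0.092119
d^1_{-1,-1}: single k=0 term ⇒ +0.991514;  D = +0.744192-0.655193i
d^1_{0,-1}: single k=0 term ⇒ -0.129722;  D = +0.129092-0.012769i
d^1_{1,-1}: single k=0 term ⇒ +0.008486;  D = +0.007344+0.004251i
Y_1^{m'}(θ=0.6967,φ=2.0067) and Σ D·Y over m':
  (+0.7442-0.6552i)·(-0.0936-0.2010i)  (+0.1291-0.0128i)·(+0.3747+0.0000i)  (+0.0073+0.0043i)·(+0.0936-0.2010i)
Y_1^-1(R⁻¹ n̂) = -0.151418-0.094091i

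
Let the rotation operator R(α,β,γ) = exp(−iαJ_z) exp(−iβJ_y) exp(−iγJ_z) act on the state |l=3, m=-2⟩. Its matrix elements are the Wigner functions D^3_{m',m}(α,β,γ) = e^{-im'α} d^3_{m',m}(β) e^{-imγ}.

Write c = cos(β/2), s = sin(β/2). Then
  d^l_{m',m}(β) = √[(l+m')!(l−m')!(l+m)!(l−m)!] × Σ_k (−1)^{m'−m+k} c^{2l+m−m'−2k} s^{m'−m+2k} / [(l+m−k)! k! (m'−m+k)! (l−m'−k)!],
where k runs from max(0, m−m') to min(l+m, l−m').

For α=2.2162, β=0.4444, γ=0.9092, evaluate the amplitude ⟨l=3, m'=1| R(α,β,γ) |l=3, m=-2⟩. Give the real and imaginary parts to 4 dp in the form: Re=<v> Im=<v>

Re=-0.0564 Im=0.0237

Split into d^3_{1,-2}(β=0.4444) × two z-phases.
Half-angle: c=0.975415, s=0.220376. N=√(24·2·1·120)=75.894664
k∈{0,1} keeps every argument non-negative
  k=0: (−1)^3·75.8947/(12)·0.9754^3·0.2204^3 = -0.062819
  k=1: (−1)^4·75.8947/(24)·0.9754^1·0.2204^5 = +0.001603
d^3_{1,-2}(0.4444) = -0.062819 +0.001603 = -0.061216
D = (-0.601521-0.798857i)·(-0.061216)·(-0.245081+0.969502i) = -0.056436+0.023714i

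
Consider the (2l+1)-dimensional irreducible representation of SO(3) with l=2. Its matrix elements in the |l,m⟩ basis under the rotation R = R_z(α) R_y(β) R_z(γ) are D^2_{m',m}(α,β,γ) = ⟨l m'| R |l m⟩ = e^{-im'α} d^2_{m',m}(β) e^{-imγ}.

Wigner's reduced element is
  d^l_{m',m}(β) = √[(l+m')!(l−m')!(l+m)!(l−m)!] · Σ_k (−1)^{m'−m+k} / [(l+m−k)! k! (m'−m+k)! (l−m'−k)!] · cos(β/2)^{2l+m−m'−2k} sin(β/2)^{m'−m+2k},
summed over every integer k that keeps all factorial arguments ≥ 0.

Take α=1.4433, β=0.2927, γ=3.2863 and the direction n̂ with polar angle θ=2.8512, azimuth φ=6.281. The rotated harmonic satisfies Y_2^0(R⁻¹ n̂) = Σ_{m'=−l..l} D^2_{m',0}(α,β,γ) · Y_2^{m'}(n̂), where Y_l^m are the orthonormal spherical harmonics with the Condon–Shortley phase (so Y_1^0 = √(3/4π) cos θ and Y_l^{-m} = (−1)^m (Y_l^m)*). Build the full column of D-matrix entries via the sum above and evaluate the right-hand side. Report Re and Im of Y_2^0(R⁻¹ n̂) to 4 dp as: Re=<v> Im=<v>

Re=0.4631 Im=0.0000

Need the full column D^2_{m',0} for m'=−2..2 at α=1.4433, β=0.2927, γ=3.2863.
cos(β/2)=0.989310, sin(β/2)=0.145828
d^2_{-2,0}: single k=2 term ⇒ +0.050983;  D = -0.049334+0.012860i
d^2_{-1,0}: k∈[1..2] ⇒ +0.345871 -0.007515 = +0.338356;  D = +0.043022+0.335610i
d^2_{0,0}: k∈[0..2] ⇒ +0.957921 -0.083254 +0.000452 = +0.875118;  D = +0.875118+0.000000i
d^2_{1,0}: k∈[0..1] ⇒ -0.345871 +0.007515 = -0.338356;  D = -0.043022+0.335610i
d^2_{2,0}: single k=0 term ⇒ +0.050983;  D = -0.049334-0.012860i
Y_2^{m'}(θ=2.8512,φ=6.281) and Σ D·Y over m':
  (-0.0493+0.0129i)·(+0.0317+0.0001i)  (+0.0430+0.3356i)·(-0.2119-0.0005i)  (+0.8751+0.0000i)·(+0.5532+0.0000i)  (-0.0430+0.3356i)·(+0.2119-0.0005i)  (-0.0493-0.0129i)·(+0.0317-0.0001i)
Y_2^0(R⁻¹ n̂) = +0.463072+0.000000i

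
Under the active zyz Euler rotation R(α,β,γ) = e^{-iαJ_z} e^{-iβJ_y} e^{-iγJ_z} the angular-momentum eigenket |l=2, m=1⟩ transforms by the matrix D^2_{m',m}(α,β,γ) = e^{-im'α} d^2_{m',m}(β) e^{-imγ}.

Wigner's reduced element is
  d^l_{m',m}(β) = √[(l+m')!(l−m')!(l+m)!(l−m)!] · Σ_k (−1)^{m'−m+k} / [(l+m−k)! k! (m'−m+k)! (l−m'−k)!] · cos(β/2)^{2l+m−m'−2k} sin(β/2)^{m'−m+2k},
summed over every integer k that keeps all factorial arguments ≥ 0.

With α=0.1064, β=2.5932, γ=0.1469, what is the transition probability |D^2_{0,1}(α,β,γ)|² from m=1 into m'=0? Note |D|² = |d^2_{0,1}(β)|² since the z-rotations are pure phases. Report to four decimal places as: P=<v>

Split into d^2_{0,1}(β=2.5932) × two z-phases.
With c≡cos(β/2)=0.270773 and s≡sin(β/2)=0.962643, N=[2·2·6·1]^{1/2}=4.898979
k: max(0,(1)−(0))=1 … min(2+(1),2−(0))=2
  k=1: (−1)^0·4.8990/(2)·0.2708^3·0.9626^1 = +0.046812
  k=2: (−1)^1·4.8990/(2)·0.2708^1·0.9626^3 = -0.591667
d^2_{0,1}(2.5932) = +0.046812 -0.591667 = -0.544855
|D^2_{0,1}|² = |d^2_{0,1}(β)|² = (-0.544855)² = 0.296867 (the z-rotation phases have unit modulus)

P=0.2969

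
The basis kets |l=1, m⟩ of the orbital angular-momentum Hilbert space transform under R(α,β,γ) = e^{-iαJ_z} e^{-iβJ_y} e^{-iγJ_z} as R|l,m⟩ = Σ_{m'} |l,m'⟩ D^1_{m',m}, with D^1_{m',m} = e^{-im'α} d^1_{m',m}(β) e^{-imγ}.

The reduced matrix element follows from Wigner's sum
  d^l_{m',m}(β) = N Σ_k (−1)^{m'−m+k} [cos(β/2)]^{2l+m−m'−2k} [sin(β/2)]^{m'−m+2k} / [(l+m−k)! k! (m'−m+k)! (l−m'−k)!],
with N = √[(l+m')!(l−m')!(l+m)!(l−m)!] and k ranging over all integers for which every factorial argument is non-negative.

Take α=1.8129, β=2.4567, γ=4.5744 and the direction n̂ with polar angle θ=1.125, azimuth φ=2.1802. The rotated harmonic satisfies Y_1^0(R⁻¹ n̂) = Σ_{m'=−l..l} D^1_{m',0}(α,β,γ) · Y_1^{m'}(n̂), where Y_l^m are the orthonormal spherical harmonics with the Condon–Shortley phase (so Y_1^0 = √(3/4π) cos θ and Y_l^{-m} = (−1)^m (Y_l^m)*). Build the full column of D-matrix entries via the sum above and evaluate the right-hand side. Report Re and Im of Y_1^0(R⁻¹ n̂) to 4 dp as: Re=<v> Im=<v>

Re=0.0971 Im=0.0000

Need the full column D^1_{m',0} for m'=−1..1 at α=1.8129, β=2.4567, γ=4.5744.
cos(β/2)=0.335792, sin(β/2)=0.941936
d^1_{-1,0}: single k=1 term ⇒ +0.447309;  D = -0.107240+0.434263i
d^1_{0,0}: k∈[0..1] ⇒ +0.112757 -0.887243 = -0.774487;  D = -0.774487+0.000000i
d^1_{1,0}: single k=0 term ⇒ -0.447309;  D = +0.107240+0.434263i
Y_1^{m'}(θ=1.125,φ=2.1802) and Σ D·Y over m':
  (-0.1072+0.4343i)·(-0.1784-0.2556i)  (-0.7745+0.0000i)·(+0.2107+0.0000i)  (+0.1072+0.4343i)·(+0.1784-0.2556i)
Y_1^0(R⁻¹ n̂) = +0.097112+0.000000i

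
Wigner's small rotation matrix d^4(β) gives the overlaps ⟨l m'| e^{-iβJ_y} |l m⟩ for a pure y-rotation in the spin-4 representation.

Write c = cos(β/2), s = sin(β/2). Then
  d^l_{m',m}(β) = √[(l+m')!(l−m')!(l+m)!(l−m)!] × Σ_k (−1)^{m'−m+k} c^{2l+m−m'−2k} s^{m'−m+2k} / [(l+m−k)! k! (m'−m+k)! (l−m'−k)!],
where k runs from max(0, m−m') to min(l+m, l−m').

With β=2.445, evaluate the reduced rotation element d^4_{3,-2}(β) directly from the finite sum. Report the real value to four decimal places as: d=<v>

d^4_{3,-2}(β=2.445) via Wigner's sum:
Half-angle: c=0.341297, s=0.939956. N=√(5040·1·2·720)=2693.993318
Admissible k: 0..1 (factorial args all ≥0)
  k=0: (−1)^5·2693.9933/(240)·0.3413^3·0.9400^5 = -0.327430
  k=1: (−1)^6·2693.9933/(720)·0.3413^1·0.9400^7 = +0.827842
d^4_{3,-2}(2.445) = -0.327430 +0.827842 = +0.500412

d=0.5004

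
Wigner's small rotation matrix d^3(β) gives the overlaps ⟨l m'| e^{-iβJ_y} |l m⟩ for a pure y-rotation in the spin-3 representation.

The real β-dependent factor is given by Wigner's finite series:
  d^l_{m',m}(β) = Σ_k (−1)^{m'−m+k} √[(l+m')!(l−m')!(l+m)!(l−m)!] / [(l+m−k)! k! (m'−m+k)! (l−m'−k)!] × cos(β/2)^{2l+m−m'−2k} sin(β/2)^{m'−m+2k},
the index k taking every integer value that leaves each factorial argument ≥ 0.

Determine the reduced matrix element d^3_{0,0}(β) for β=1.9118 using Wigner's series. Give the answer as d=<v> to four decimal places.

d=0.4081

d^3_{0,0}(β=1.9118) via Wigner's sum:
c=cos(1.9118/2)=0.576874, s=sin(1.9118/2)=0.816833; N=√[6·6·6·6]=36.000000
k: max(0,(0)−(0))=0 … min(3+(0),3−(0))=3
  k=0: (−1)^0·36.0000/(36)·0.5769^6·0.8168^0 = +0.036854
  k=1: (−1)^1·36.0000/(4)·0.5769^4·0.8168^2 = -0.665017
  k=2: (−1)^2·36.0000/(4)·0.5769^2·0.8168^4 = +1.333331
  k=3: (−1)^3·36.0000/(36)·0.5769^0·0.8168^6 = -0.297030
d^3_{0,0}(1.9118) = +0.036854 -0.665017 +1.333331 -0.297030 = +0.408138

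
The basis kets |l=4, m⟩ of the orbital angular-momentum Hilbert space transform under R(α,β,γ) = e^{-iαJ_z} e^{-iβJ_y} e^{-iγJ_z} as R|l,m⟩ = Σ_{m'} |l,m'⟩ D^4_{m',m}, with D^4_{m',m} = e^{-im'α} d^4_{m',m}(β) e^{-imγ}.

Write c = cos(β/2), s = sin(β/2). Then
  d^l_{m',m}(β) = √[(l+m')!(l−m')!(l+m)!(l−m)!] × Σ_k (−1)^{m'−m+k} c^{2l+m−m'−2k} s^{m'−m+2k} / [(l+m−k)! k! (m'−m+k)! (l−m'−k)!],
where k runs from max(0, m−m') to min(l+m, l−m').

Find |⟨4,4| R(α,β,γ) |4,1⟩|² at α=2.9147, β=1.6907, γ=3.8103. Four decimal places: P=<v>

P=0.1624

Split into d^4_{4,1}(β=1.6907) × two z-phases.
With c≡cos(β/2)=0.663469 and s≡sin(β/2)=0.748203, N=[40320·1·120·6]^{1/2}=5387.986637
Admissible k: 0..0 (factorial args all ≥0)
  k=0: (−1)^3·5387.9866/(720)·0.6635^5·0.7482^3 = -0.402956
d^4_{4,1}(1.6907) = -0.402956
|D^4_{4,1}|² = |d^4_{4,1}(β)|² = (-0.402956)² = 0.162374 (the z-rotation phases have unit modulus)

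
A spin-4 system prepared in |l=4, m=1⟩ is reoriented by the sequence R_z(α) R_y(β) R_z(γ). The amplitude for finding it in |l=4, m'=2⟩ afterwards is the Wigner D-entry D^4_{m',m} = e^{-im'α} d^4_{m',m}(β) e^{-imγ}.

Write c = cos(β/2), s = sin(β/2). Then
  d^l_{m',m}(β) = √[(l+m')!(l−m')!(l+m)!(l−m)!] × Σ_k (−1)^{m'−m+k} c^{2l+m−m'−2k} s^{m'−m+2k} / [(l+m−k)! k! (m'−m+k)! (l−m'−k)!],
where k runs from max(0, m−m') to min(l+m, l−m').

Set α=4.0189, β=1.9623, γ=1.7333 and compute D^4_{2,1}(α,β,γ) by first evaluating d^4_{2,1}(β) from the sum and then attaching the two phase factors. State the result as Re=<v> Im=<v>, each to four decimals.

Re=0.3526 Im=-0.1272

D^4_{2,1}(4.0189,1.9623,1.7333) = e^{-i·2·4.0189}·d^4_{2,1}(1.9623)·e^{-i·1·1.7333}. Compute d first:
Half-angle: c=0.556067, s=0.831137. N=√(720·2·120·6)=1018.233765
k: max(0,(1)−(2))=0 … min(4+(1),4−(2))=2
  k=0: (−1)^1·1018.2338/(240)·0.5561^7·0.8311^1 = -0.057969
  k=1: (−1)^2·1018.2338/(48)·0.5561^5·0.8311^3 = +0.647531
  k=2: (−1)^3·1018.2338/(72)·0.5561^3·0.8311^5 = -0.964408
d^4_{2,1}(1.9623) = -0.057969 +0.647531 -0.964408 = -0.374846
Attach z-rotation phases: D = e^{-i(2)(4.0189)}·(-0.374846)·e^{-i(1)(1.7333)} = +0.352591-0.127238i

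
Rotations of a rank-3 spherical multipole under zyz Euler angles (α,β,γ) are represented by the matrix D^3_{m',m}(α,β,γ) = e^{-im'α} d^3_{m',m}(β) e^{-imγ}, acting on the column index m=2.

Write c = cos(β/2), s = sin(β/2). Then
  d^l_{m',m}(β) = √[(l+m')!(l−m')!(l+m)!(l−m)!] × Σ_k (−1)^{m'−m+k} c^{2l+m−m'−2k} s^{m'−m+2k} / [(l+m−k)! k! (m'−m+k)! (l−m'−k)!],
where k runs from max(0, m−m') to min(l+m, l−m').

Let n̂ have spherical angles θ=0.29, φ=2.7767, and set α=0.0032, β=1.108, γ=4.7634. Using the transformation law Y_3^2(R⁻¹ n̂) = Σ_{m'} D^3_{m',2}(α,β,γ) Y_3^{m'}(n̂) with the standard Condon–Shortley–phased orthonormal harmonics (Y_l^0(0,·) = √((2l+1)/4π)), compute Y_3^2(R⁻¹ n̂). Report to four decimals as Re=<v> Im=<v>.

Need the full column D^3_{m',2} for m'=−3..3 at α=0.0032, β=1.108, γ=4.7634.
cos(β/2)=0.850427, sin(β/2)=0.526093
d^3_{-3,2}: single k=5 term ⇒ +0.083951;  D = -0.083593+0.007748i
d^3_{-2,2}: k∈[4..5] ⇒ +0.277009 -0.021202 = +0.255807;  D = -0.254639+0.024424i
d^3_{-1,2}: k∈[3..4] ⇒ +0.566407 -0.108380 = +0.458027;  D = -0.455793+0.045190i
d^3_{0,2}: k∈[2..3] ⇒ +0.792928 -0.303449 = +0.489480;  D = -0.486935+0.049851i
d^3_{1,2}: k∈[1..2] ⇒ +0.740027 -0.566407 = +0.173620;  D = -0.172660+0.018235i
d^3_{2,2}: k∈[0..1] ⇒ +0.378288 -0.723841 = -0.345554;  D = +0.343525-0.037392i
d^3_{3,2}: single k=0 term ⇒ -0.573223;  D = +0.569655-0.063851i
Y_3^{m'}(θ=0.29,φ=2.7767) and Σ D·Y over m':
  (-0.0836+0.0077i)·(-0.0045-0.0087i)  (-0.2546+0.0244i)·(+0.0597+0.0534i)  (-0.4558+0.0452i)·(-0.3100-0.1184i)  (-0.4869+0.0499i)·(+0.5690+0.0000i)  (-0.1727+0.0182i)·(+0.3100-0.1184i)  (+0.3435-0.0374i)·(+0.0597-0.0534i)  (+0.5697-0.0639i)·(+0.0045-0.0087i)
Y_3^2(R⁻¹ n̂) = -0.177332+0.057192i

Re=-0.1773 Im=0.0572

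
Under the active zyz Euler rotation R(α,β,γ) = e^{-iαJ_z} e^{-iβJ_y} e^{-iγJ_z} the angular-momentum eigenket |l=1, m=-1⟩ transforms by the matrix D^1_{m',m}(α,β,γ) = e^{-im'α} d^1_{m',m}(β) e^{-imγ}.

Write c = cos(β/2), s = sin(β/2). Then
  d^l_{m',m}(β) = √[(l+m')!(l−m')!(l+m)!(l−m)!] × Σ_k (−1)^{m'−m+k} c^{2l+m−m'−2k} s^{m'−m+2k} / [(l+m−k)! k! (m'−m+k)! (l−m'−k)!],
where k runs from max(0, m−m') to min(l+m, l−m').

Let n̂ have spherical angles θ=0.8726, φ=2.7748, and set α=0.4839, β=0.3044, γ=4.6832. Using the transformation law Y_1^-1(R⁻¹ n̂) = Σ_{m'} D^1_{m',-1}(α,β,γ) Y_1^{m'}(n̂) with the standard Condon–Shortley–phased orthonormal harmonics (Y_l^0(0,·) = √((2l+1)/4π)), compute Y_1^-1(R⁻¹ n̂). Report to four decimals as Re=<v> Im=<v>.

Re=-0.1921 Im=0.2388

Need the full column D^1_{m',-1} for m'=−1..1 at α=0.4839, β=0.3044, γ=4.6832.
cos(β/2)=0.988440, sin(β/2)=0.151613
d^1_{-1,-1}: single k=0 term ⇒ +0.977013;  D = +0.429107-0.877737i
d^1_{0,-1}: single k=0 term ⇒ -0.211935;  D = +0.006185+0.211844i
d^1_{1,-1}: single k=0 term ⇒ +0.022987;  D = -0.011283-0.020027i
Y_1^{m'}(θ=0.8726,φ=2.7748) and Σ D·Y over m':
  (+0.4291-0.8777i)·(-0.2470-0.0949i)  (+0.0062+0.2118i)·(+0.3141+0.0000i)  (-0.0113-0.0200i)·(+0.2470-0.0949i)
Y_1^-1(R⁻¹ n̂) = -0.192060+0.238777i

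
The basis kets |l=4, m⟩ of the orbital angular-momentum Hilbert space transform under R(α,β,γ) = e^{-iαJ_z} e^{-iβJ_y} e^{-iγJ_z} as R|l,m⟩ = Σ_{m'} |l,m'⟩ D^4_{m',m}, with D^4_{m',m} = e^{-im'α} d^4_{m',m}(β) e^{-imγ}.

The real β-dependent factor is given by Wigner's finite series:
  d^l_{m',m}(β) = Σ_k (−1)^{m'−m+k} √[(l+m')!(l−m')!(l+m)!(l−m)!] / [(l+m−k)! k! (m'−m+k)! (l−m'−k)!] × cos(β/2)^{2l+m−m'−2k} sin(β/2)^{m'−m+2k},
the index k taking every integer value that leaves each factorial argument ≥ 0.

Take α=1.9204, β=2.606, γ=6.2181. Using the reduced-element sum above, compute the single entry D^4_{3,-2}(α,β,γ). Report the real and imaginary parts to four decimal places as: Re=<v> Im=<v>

Re=0.5494 Im=0.2270

D^4_{3,-2}(1.9204,2.606,6.2181) = e^{-i·3·1.9204}·d^4_{3,-2}(2.606)·e^{-i·-2·6.2181}. Compute d first:
With c≡cos(β/2)=0.264607 and s≡sin(β/2)=0.964356, N=[5040·1·2·720]^{1/2}=2693.993318
k: max(0,(-2)−(3))=0 … min(4+(-2),4−(3))=1
  k=0: (−1)^5·2693.9933/(240)·0.2646^3·0.9644^5 = -0.173451
  k=1: (−1)^6·2693.9933/(720)·0.2646^1·0.9644^7 = +0.767941
d^4_{3,-2}(2.606) = -0.173451 +0.767941 = +0.594490
Attach z-rotation phases: D = e^{-i(3)(1.9204)}·(+0.594490)·e^{-i(-2)(6.2181)} = +0.549438+0.227016i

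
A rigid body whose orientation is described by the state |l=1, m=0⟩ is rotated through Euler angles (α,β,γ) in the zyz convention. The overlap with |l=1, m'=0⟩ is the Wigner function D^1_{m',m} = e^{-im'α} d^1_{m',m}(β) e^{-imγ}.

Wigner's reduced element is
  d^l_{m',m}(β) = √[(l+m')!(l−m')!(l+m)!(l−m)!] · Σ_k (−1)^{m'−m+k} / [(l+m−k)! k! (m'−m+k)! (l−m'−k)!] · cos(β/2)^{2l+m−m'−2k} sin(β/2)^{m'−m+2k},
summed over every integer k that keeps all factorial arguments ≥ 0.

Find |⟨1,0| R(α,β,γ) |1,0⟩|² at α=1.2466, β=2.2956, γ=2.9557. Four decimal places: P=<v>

First d^1_{0,0}(β=2.2956), then the phase factors e^{-i(0)α} and e^{-i(0)γ}:
c=cos(2.2956/2)=0.410495, s=sin(2.2956/2)=0.911863; N=√[1·1·1·1]=1.000000
Admissible k: 0..1 (factorial args all ≥0)
  k=0: (−1)^0·1.0000/(1)·0.4105^2·0.9119^0 = +0.168506
  k=1: (−1)^1·1.0000/(1)·0.4105^0·0.9119^2 = -0.831494
d^1_{0,0}(2.2956) = +0.168506 -0.831494 = -0.662988
|D^1_{0,0}|² = |d^1_{0,0}(β)|² = (-0.662988)² = 0.439554 (the z-rotation phases have unit modulus)

P=0.4396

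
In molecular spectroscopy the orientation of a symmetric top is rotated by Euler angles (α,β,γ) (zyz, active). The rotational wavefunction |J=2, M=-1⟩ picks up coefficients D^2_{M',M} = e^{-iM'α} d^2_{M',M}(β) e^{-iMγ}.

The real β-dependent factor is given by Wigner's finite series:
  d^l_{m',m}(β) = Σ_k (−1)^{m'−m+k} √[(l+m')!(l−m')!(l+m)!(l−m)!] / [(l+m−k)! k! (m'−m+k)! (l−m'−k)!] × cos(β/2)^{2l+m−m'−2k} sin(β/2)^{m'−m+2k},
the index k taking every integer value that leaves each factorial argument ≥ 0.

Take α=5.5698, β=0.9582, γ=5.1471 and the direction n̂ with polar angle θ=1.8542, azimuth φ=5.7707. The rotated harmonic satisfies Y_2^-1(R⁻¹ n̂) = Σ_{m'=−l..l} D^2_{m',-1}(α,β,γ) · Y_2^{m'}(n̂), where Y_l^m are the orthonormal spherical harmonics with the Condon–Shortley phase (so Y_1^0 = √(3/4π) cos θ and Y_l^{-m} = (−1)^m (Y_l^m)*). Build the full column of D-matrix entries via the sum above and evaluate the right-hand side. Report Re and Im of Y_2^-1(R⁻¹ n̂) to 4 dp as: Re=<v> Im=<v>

Need the full column D^2_{m',-1} for m'=−2..2 at α=5.5698, β=0.9582, γ=5.1471.
cos(β/2)=0.887410, sin(β/2)=0.460981
d^2_{-2,-1}: single k=1 term ⇒ +0.644297;  D = -0.539376-0.352409i
d^2_{-1,-1}: k∈[0..1] ⇒ +0.620151 -0.502037 = +0.118114;  D = -0.032491-0.113558i
d^2_{0,-1}: k∈[0..1] ⇒ -0.789099 +0.212936 = -0.576164;  D = -0.242650+0.522576i
d^2_{1,-1}: k∈[0..1] ⇒ +0.502037 -0.045158 = +0.456879;  D = +0.416667-0.187423i
d^2_{2,-1}: single k=0 term ⇒ -0.173861;  D = -0.166567-0.049830i
Y_2^{m'}(θ=1.8542,φ=5.7707) and Σ D·Y over m':
  (-0.5394-0.3524i)·(+0.1848+0.3043i)  (-0.0325-0.1136i)·(-0.1808-0.1017i)  (-0.2427+0.5226i)·(-0.2414+0.0000i)  (+0.4167-0.1874i)·(+0.1808-0.1017i)  (-0.1666-0.0498i)·(+0.1848-0.3043i)
Y_2^-1(R⁻¹ n̂) = +0.070753-0.366388i

Re=0.0708 Im=-0.3664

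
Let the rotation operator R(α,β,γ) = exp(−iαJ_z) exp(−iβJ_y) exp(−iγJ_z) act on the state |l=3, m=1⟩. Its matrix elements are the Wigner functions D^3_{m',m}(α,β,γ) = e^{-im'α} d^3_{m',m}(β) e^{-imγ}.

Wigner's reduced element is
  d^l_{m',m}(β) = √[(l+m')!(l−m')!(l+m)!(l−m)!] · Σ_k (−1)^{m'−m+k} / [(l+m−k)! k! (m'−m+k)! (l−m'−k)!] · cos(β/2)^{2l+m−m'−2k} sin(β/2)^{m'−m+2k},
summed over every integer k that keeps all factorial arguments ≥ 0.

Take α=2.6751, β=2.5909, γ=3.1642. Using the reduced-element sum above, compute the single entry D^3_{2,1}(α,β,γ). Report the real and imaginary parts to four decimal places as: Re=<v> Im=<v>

Split into d^3_{2,1}(β=2.5909) × two z-phases.
Half-angle: c=0.271880, s=0.962331. N=√(120·1·24·2)=75.894664
Admissible k: 0..1 (factorial args all ≥0)
  k=0: (−1)^1·75.8947/(24)·0.2719^5·0.9623^1 = -0.004521
  k=1: (−1)^2·75.8947/(12)·0.2719^3·0.9623^3 = +0.113276
d^3_{2,1}(2.5909) = -0.004521 +0.113276 = +0.108755
D = (+0.595438+0.803401i)·(+0.108755)·(-0.999744+0.022605i) = -0.066715-0.085888i

Re=-0.0667 Im=-0.0859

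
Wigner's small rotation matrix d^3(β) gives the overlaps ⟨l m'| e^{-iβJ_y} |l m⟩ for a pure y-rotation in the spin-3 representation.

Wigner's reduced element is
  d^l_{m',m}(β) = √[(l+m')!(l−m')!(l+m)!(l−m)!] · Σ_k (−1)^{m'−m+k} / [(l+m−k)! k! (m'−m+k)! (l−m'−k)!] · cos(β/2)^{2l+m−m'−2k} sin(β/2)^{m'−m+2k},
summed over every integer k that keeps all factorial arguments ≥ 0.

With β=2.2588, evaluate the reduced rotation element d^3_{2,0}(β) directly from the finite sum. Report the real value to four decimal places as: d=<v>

d^3_{2,0}(β=2.2588) via Wigner's sum:
With c≡cos(β/2)=0.427202 and s≡sin(β/2)=0.904156, N=[120·1·6·6]^{1/2}=65.726707
The bounds max(0,m−m')=0 and min(l+m,l−m')=1 give 2 terms
  k=0: (−1)^2·65.7267/(12)·0.4272^4·0.9042^2 = +0.149136
  k=1: (−1)^3·65.7267/(12)·0.4272^2·0.9042^4 = -0.668038
d^3_{2,0}(2.2588) = +0.149136 -0.668038 = -0.518903

d=-0.5189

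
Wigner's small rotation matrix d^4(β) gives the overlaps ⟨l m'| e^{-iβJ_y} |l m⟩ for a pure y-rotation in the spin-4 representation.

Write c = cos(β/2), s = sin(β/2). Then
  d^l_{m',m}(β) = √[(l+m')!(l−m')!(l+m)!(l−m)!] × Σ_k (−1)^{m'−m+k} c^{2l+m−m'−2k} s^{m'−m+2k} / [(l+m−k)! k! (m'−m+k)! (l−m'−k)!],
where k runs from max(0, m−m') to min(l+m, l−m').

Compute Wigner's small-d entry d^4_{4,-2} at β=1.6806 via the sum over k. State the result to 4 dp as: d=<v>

d=0.4023

d^4_{4,-2}(β=1.6806) via Wigner's sum:
Half-angle: c=0.667239, s=0.744843. N=√(40320·1·2·720)=7619.763776
The bounds max(0,m−m')=0 and min(l+m,l−m')=0 give 1 term
  k=0: (−1)^6·7619.7638/(1440)·0.6672^2·0.7448^6 = +0.402283
d^4_{4,-2}(1.6806) = +0.402283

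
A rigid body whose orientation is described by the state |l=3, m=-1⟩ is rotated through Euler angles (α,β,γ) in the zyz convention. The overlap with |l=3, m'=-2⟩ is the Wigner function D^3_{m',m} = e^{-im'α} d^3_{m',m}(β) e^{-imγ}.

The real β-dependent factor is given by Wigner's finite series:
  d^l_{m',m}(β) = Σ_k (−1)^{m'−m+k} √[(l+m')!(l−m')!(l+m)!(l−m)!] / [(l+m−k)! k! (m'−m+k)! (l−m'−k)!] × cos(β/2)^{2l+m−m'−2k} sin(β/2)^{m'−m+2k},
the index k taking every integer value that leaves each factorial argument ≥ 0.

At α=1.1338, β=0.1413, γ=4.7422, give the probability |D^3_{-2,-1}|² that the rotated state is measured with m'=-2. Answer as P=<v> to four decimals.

First d^3_{-2,-1}(β=0.1413), then the phase factors e^{-i(-2)α} and e^{-i(-1)γ}:
Half-angle: c=0.997505, s=0.070591. N=√(1·120·2·24)=75.894664
Admissible k: 1..2 (factorial args all ≥0)
  k=1: (−1)^0·75.8947/(24)·0.9975^5·0.0706^1 = +0.220459
  k=2: (−1)^1·75.8947/(12)·0.9975^3·0.0706^3 = -0.002208
d^3_{-2,-1}(0.1413) = +0.220459 -0.002208 = +0.218250
|D^3_{-2,-1}|² = |d^3_{-2,-1}(β)|² = (+0.218250)² = 0.047633 (the z-rotation phases have unit modulus)

P=0.0476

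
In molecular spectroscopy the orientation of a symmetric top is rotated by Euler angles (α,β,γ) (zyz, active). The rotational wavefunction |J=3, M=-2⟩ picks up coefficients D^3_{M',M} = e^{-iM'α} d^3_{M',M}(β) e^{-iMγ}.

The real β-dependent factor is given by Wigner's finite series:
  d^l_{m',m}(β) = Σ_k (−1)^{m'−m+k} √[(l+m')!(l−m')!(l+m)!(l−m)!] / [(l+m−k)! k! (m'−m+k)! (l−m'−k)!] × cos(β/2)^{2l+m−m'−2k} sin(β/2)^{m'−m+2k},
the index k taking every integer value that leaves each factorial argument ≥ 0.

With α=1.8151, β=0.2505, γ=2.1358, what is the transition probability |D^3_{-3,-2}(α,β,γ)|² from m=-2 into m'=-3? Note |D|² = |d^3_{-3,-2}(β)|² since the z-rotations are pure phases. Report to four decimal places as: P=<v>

D^3_{-3,-2}(1.8151,0.2505,2.1358) = e^{-i·-3·1.8151}·d^3_{-3,-2}(0.2505)·e^{-i·-2·2.1358}. Compute d first:
With c≡cos(β/2)=0.992166 and s≡sin(β/2)=0.124923, N=[1·720·1·120]^{1/2}=293.938769
k: max(0,(-2)−(-3))=1 … min(3+(-2),3−(-3))=1
  k=1: (−1)^0·293.9388/(120)·0.9922^5·0.1249^1 = +0.294198
d^3_{-3,-2}(0.2505) = +0.294198
|D^3_{-3,-2}|² = |d^3_{-3,-2}(β)|² = (+0.294198)² = 0.086553 (the z-rotation phases have unit modulus)

P=0.0866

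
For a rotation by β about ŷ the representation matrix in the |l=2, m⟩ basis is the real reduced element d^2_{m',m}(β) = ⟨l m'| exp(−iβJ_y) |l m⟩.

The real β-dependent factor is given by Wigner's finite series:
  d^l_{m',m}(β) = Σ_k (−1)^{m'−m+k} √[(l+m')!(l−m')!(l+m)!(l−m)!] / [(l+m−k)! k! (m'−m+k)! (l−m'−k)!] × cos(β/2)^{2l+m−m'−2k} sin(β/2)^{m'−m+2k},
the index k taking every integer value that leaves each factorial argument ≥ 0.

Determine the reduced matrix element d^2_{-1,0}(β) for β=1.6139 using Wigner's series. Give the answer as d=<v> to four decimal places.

d^2_{-1,0}(β=1.6139) via Wigner's sum:
c=cos(1.6139/2)=0.691704, s=sin(1.6139/2)=0.722181; N=√[1·6·2·2]=4.898979
k: max(0,(0)−(-1))=1 … min(2+(0),2−(-1))=2
  k=1: (−1)^0·4.8990/(2)·0.6917^3·0.7222^1 = +0.585441
  k=2: (−1)^1·4.8990/(2)·0.6917^1·0.7222^3 = -0.638166
d^2_{-1,0}(1.6139) = +0.585441 -0.638166 = -0.052726

d=-0.0527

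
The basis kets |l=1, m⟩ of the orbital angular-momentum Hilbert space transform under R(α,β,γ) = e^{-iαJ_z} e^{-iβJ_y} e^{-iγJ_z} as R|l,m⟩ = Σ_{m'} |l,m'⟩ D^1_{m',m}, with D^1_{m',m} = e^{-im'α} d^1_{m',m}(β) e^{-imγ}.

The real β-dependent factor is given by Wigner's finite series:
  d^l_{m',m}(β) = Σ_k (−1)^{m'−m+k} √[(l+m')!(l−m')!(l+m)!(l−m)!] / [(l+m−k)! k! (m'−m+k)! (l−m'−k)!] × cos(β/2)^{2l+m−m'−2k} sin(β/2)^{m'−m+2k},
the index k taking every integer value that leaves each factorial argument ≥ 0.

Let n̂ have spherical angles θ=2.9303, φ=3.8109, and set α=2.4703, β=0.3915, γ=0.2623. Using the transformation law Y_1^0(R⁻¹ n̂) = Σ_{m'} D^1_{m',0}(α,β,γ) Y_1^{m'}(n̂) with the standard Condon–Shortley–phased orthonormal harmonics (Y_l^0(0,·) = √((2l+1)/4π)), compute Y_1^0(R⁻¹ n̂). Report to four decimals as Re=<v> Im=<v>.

Re=-0.4327 Im=0.0000

Need the full column D^1_{m',0} for m'=−1..1 at α=2.4703, β=0.3915, γ=0.2623.
cos(β/2)=0.980902, sin(β/2)=0.194502
d^1_{-1,0}: single k=1 term ⇒ +0.269815;  D = -0.211270+0.167824i
d^1_{0,0}: k∈[0..1] ⇒ +0.962169 -0.037831 = +0.924338;  D = +0.924338+0.000000i
d^1_{1,0}: single k=0 term ⇒ -0.269815;  D = +0.211270+0.167824i
Y_1^{m'}(θ=2.9303,φ=3.8109) and Σ D·Y over m':
  (-0.2113+0.1678i)·(-0.0568+0.0450i)  (+0.9243+0.0000i)·(-0.4777+0.0000i)  (+0.2113+0.1678i)·(+0.0568+0.0450i)
Y_1^0(R⁻¹ n̂) = -0.432668+0.000000i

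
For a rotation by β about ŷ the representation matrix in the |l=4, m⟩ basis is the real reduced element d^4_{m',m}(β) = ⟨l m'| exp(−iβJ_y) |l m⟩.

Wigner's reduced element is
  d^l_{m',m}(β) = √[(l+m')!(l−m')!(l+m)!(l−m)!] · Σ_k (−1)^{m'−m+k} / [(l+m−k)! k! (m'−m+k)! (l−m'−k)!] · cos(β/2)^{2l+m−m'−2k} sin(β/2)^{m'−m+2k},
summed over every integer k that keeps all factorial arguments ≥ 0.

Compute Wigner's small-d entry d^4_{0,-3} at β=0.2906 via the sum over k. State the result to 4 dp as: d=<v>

d=-0.0333

d^4_{0,-3}(β=0.2906) via Wigner's sum:
Half-angle: c=0.989463, s=0.144789. N=√(24·24·1·5040)=1703.830978
The bounds max(0,m−m')=0 and min(l+m,l−m')=1 give 2 terms
  k=0: (−1)^3·1703.8310/(144)·0.9895^5·0.1448^3 = -0.034062
  k=1: (−1)^4·1703.8310/(144)·0.9895^3·0.1448^5 = +0.000729
d^4_{0,-3}(0.2906) = -0.034062 +0.000729 = -0.033333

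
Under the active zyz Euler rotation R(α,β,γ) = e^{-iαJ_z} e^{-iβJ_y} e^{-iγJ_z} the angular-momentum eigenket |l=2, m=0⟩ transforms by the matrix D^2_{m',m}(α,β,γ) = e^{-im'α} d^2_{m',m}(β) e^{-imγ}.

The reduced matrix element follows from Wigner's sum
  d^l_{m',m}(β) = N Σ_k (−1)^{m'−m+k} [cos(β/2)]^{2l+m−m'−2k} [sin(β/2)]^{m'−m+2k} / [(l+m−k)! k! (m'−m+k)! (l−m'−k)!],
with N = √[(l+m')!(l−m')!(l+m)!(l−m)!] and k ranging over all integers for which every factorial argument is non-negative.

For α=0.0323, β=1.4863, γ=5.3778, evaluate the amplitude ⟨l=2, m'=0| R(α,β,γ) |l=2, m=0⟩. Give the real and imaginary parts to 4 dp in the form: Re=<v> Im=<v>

Re=-0.4893 Im=0.0000

Split into d^2_{0,0}(β=1.4863) × two z-phases.
Half-angle: c=0.736341, s=0.676611. N=√(2·2·2·2)=4.000000
k∈{0,1,2} keeps every argument non-negative
  k=0: (−1)^0·4.0000/(4)·0.7363^4·0.6766^0 = +0.293979
  k=1: (−1)^1·4.0000/(1)·0.7363^2·0.6766^2 = -0.992877
  k=2: (−1)^2·4.0000/(4)·0.7363^0·0.6766^4 = +0.209583
d^2_{0,0}(1.4863) = +0.293979 -0.992877 +0.209583 = -0.489316
Attach z-rotation phases: D = e^{-i(0)(0.0323)}·(-0.489316)·e^{-i(0)(5.3778)} = -0.489316+0.000000i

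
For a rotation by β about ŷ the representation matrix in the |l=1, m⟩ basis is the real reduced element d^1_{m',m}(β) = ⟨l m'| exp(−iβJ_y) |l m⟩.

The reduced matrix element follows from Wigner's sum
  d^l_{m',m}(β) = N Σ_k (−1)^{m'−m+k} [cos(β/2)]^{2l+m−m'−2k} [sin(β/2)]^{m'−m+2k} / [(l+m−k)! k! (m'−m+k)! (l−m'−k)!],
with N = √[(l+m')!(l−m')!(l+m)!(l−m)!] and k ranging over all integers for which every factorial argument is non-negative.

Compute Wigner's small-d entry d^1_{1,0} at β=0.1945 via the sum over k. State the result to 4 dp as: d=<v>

d=-0.1367

d^1_{1,0}(β=0.1945) via Wigner's sum:
Half-angle: c=0.995275, s=0.097097. N=√(2·1·1·1)=1.414214
The bounds max(0,m−m')=0 and min(l+m,l−m')=0 give 1 term
  k=0: (−1)^1·1.4142/(1)·0.9953^1·0.0971^1 = -0.136667
d^1_{1,0}(0.1945) = -0.136667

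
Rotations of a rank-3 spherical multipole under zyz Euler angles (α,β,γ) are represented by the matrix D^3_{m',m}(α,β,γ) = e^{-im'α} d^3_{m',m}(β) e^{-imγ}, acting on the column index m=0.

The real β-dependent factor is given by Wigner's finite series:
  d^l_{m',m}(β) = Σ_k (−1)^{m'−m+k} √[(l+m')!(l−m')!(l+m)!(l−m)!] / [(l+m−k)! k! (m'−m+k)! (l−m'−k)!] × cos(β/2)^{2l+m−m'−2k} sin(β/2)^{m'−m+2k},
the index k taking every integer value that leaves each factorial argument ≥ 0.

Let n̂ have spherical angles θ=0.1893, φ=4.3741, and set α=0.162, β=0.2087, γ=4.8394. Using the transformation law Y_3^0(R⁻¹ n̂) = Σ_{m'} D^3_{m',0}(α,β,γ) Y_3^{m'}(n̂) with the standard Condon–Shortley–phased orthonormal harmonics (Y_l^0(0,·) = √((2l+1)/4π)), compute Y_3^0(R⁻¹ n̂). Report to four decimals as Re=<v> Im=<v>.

Re=0.5056 Im=0.0000

Need the full column D^3_{m',0} for m'=−3..3 at α=0.162, β=0.2087, γ=4.8394.
cos(β/2)=0.994560, sin(β/2)=0.104161
d^3_{-3,0}: single k=3 term ⇒ +0.004972;  D = +0.004396+0.002322i
d^3_{-2,0}: k∈[2..3] ⇒ +0.058142 -0.000638 = +0.057505;  D = +0.054513+0.018307i
d^3_{-1,0}: k∈[1..3] ⇒ +0.351116 -0.011554 +0.000042 = +0.339605;  D = +0.335158+0.054776i
d^3_{0,0}: k∈[0..3] ⇒ +0.967803 -0.095538 +0.001048 -0.000001 = +0.873312;  D = +0.873312+0.000000i
d^3_{1,0}: k∈[0..2] ⇒ -0.351116 +0.011554 -0.000042 = -0.339605;  D = -0.335158+0.054776i
d^3_{2,0}: k∈[0..1] ⇒ +0.058142 -0.000638 = +0.057505;  D = +0.054513-0.018307i
d^3_{3,0}: single k=0 term ⇒ -0.004972;  D = -0.004396+0.002322i
Y_3^{m'}(θ=0.1893,φ=4.3741) and Σ D·Y over m':
  (+0.0044+0.0023i)·(+0.0024-0.0015i)  (+0.0545+0.0183i)·(-0.0277-0.0223i)  (+0.3352+0.0548i)·(-0.0772+0.2193i)  (+0.8733+0.0000i)·(+0.6681+0.0000i)  (-0.3352+0.0548i)·(+0.0772+0.2193i)  (+0.0545-0.0183i)·(-0.0277+0.0223i)  (-0.0044+0.0023i)·(-0.0024-0.0015i)
Y_3^0(R⁻¹ n̂) = +0.505564+0.000000i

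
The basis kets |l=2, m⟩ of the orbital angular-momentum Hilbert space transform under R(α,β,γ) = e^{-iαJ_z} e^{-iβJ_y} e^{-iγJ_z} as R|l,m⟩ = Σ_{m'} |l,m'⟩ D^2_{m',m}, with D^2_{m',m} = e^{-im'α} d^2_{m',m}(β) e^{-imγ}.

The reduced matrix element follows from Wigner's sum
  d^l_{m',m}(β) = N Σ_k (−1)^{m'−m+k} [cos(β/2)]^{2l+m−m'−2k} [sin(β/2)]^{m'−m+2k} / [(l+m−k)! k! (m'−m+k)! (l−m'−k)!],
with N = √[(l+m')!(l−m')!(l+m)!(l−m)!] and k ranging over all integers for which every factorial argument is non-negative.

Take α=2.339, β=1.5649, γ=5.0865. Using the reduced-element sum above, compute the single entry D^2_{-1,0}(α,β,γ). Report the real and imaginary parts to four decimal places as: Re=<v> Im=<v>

Re=-0.0050 Im=0.0052

Split into d^2_{-1,0}(β=1.5649) × two z-phases.
c=cos(1.5649/2)=0.709188, s=sin(1.5649/2)=0.705019; N=√[1·6·2·2]=4.898979
k∈{1,2} keeps every argument non-negative
  k=1: (−1)^0·4.8990/(2)·0.7092^3·0.7050^1 = +0.615972
  k=2: (−1)^1·4.8990/(2)·0.7092^1·0.7050^3 = -0.608751
d^2_{-1,0}(1.5649) = +0.615972 -0.608751 = +0.007221
Attach z-rotation phases: D = e^{-i(-1)(2.339)}·(+0.007221)·e^{-i(0)(5.0865)} = -0.005018+0.005193i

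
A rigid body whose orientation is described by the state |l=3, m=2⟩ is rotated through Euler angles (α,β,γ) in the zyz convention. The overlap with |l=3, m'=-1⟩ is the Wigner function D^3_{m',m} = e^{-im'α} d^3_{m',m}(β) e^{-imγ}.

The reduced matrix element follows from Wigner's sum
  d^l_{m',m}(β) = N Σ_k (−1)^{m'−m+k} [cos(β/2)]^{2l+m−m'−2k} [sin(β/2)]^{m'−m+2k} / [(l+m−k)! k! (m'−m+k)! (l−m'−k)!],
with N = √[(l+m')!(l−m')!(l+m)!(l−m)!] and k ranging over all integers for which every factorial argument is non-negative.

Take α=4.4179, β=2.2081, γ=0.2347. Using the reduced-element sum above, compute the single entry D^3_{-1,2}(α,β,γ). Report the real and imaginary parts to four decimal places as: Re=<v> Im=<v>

Re=0.2752 Im=0.2873

First d^3_{-1,2}(β=2.2081), then the phase factors e^{-i(-1)α} and e^{-i(2)γ}:
With c≡cos(β/2)=0.449983 and s≡sin(β/2)=0.893037, N=[2·24·120·1]^{1/2}=75.894664
Admissible k: 3..4 (factorial args all ≥0)
  k=3: (−1)^0·75.8947/(12)·0.4500^3·0.8930^3 = +0.410418
  k=4: (−1)^1·75.8947/(24)·0.4500^1·0.8930^5 = -0.808246
d^3_{-1,2}(2.2081) = +0.410418 -0.808246 = -0.397828
D = (-0.290251-0.956951i)·(-0.397828)·(+0.891840-0.452351i) = +0.275191+0.287292i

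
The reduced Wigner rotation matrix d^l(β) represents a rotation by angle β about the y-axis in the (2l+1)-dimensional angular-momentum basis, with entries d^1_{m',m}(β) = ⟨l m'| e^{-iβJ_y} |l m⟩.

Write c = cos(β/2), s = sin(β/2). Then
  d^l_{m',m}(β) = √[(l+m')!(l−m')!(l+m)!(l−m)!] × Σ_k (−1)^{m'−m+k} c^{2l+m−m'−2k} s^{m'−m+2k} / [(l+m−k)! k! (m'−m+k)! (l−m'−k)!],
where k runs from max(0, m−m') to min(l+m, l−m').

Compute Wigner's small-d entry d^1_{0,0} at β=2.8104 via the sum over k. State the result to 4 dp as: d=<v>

d^1_{0,0}(β=2.8104) via Wigner's sum:
With c≡cos(β/2)=0.164841 and s≡sin(β/2)=0.986320, N=[1·1·1·1]^{1/2}=1.000000
k: max(0,(0)−(0))=0 … min(1+(0),1−(0))=1
  k=0: (−1)^0·1.0000/(1)·0.1648^2·0.9863^0 = +0.027172
  k=1: (−1)^1·1.0000/(1)·0.1648^0·0.9863^2 = -0.972828
d^1_{0,0}(2.8104) = +0.027172 -0.972828 = -0.945655

d=-0.9457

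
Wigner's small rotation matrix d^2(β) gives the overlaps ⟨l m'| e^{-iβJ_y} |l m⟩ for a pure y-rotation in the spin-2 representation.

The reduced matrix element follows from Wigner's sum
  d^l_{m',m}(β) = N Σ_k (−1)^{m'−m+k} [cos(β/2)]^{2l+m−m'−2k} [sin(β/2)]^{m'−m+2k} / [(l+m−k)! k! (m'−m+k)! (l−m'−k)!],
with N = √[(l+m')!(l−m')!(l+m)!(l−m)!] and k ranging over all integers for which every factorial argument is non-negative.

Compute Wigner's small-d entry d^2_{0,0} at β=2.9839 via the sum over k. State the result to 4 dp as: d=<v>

d=0.9630

d^2_{0,0}(β=2.9839) via Wigner's sum:
c=cos(2.9839/2)=0.078765, s=sin(2.9839/2)=0.996893; N=√[2·2·2·2]=4.000000
k: max(0,(0)−(0))=0 … min(2+(0),2−(0))=2
  k=0: (−1)^0·4.0000/(4)·0.0788^4·0.9969^0 = +0.000038
  k=1: (−1)^1·4.0000/(1)·0.0788^2·0.9969^2 = -0.024662
  k=2: (−1)^2·4.0000/(4)·0.0788^0·0.9969^4 = +0.987631
d^2_{0,0}(2.9839) = +0.000038 -0.024662 +0.987631 = +0.963008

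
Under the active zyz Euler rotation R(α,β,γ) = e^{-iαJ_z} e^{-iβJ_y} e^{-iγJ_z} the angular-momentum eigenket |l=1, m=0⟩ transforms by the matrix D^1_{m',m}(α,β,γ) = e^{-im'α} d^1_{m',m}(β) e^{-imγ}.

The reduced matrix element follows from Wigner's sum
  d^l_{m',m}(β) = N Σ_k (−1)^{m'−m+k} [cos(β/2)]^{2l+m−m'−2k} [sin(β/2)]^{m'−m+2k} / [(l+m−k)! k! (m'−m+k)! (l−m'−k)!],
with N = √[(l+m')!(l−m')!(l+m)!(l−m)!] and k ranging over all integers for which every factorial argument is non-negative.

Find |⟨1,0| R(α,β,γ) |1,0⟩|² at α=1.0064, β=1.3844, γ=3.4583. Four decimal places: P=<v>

First d^1_{0,0}(β=1.3844), then the phase factors e^{-i(0)α} and e^{-i(0)γ}:
Half-angle: c=0.769844, s=0.638232. N=√(1·1·1·1)=1.000000
k: max(0,(0)−(0))=0 … min(1+(0),1−(0))=1
  k=0: (−1)^0·1.0000/(1)·0.7698^2·0.6382^0 = +0.592659
  k=1: (−1)^1·1.0000/(1)·0.7698^0·0.6382^2 = -0.407341
d^1_{0,0}(1.3844) = +0.592659 -0.407341 = +0.185319
|D^1_{0,0}|² = |d^1_{0,0}(β)|² = (+0.185319)² = 0.034343 (the z-rotation phases have unit modulus)

P=0.0343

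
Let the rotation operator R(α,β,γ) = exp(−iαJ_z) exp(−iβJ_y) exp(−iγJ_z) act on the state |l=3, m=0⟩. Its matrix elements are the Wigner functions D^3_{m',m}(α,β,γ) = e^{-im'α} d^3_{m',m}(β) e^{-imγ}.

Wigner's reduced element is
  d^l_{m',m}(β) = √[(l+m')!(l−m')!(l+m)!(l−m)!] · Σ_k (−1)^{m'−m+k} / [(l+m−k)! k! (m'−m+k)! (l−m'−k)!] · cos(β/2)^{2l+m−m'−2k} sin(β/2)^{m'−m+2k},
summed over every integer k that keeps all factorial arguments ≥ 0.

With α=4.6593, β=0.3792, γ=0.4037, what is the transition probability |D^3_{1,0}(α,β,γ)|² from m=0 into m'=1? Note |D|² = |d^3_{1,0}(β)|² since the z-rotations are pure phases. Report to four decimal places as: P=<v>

P=0.2823

Split into d^3_{1,0}(β=0.3792) × two z-phases.
With c≡cos(β/2)=0.982080 and s≡sin(β/2)=0.188466, N=[24·2·6·6]^{1/2}=41.569219
Admissible k: 0..2 (factorial args all ≥0)
  k=0: (−1)^1·41.5692/(12)·0.9821^5·0.1885^1 = -0.596427
  k=1: (−1)^2·41.5692/(4)·0.9821^3·0.1885^3 = +0.065895
  k=2: (−1)^3·41.5692/(12)·0.9821^1·0.1885^5 = -0.000809
d^3_{1,0}(0.3792) = -0.596427 +0.065895 -0.000809 = -0.531341
|D^3_{1,0}|² = |d^3_{1,0}(β)|² = (-0.531341)² = 0.282324 (the z-rotation phases have unit modulus)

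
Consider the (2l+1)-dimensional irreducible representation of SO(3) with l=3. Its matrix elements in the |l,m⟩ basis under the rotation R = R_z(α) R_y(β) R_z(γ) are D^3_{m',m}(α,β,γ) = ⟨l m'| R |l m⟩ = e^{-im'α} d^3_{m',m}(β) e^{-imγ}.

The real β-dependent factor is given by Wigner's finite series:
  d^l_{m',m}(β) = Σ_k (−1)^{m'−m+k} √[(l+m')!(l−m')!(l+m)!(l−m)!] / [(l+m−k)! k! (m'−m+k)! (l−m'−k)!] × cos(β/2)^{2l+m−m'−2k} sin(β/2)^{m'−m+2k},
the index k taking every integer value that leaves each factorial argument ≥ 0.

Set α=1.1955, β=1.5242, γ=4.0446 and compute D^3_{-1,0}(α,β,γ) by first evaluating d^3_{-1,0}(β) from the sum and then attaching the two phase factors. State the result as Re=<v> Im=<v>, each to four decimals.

Re=-0.1568 Im=-0.3981

D^3_{-1,0}(1.1955,1.5242,4.0446) = e^{-i·-1·1.1955}·d^3_{-1,0}(1.5242)·e^{-i·0·4.0446}. Compute d first:
Half-angle: c=0.723388, s=0.690442. N=√(2·24·6·6)=41.569219
k∈{1,2,3} keeps every argument non-negative
  k=1: (−1)^0·41.5692/(12)·0.7234^5·0.6904^1 = +0.473776
  k=2: (−1)^1·41.5692/(4)·0.7234^3·0.6904^3 = -1.294813
  k=3: (−1)^2·41.5692/(12)·0.7234^1·0.6904^5 = +0.393186
d^3_{-1,0}(1.5242) = +0.473776 -1.294813 +0.393186 = -0.427850
Phases: e^{-i·(-1)·1.1955}=+0.366548+0.930399i, e^{-i·(0)·4.0446}=+1.000000+0.000000i ⇒ D=-0.156828-0.398072i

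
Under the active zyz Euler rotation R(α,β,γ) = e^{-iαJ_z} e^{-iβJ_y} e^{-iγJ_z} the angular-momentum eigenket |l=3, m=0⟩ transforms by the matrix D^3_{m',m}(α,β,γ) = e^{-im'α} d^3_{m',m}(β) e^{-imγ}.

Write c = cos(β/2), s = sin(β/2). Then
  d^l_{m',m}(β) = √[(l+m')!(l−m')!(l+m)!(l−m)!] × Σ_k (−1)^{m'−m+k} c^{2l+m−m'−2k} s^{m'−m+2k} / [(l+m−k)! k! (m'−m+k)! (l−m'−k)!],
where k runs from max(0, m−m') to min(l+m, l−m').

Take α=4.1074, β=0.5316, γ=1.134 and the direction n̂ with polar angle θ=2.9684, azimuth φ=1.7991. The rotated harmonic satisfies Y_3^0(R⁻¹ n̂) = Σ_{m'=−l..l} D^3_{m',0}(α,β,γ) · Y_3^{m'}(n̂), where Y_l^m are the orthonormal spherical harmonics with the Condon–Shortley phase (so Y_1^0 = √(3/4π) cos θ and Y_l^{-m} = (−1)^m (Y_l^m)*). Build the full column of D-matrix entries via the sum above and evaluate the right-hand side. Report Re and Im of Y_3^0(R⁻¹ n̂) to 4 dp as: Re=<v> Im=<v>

Need the full column D^3_{m',0} for m'=−3..3 at α=4.1074, β=0.5316, γ=1.134.
cos(β/2)=0.964883, sin(β/2)=0.262681
d^3_{-3,0}: single k=3 term ⇒ +0.072816;  D = +0.070656-0.017603i
d^3_{-2,0}: k∈[2..3] ⇒ +0.327580 -0.024279 = +0.303301;  D = -0.107077+0.283771i
d^3_{-1,0}: k∈[1..3] ⇒ +0.761013 -0.169209 +0.004180 = +0.595985;  D = -0.338968-0.490203i
d^3_{0,0}: k∈[0..3] ⇒ +0.806951 -0.538268 +0.039894 -0.000329 = +0.308248;  D = +0.308248+0.000000i
d^3_{1,0}: k∈[0..2] ⇒ -0.761013 +0.169209 -0.004180 = -0.595985;  D = +0.338968-0.490203i
d^3_{2,0}: k∈[0..1] ⇒ +0.327580 -0.024279 = +0.303301;  D = -0.107077-0.283771i
d^3_{3,0}: single k=0 term ⇒ -0.072816;  D = -0.070656-0.017603i
Y_3^{m'}(θ=2.9684,φ=1.7991) and Σ D·Y over m':
  (+0.0707-0.0176i)·(+0.0014+0.0017i)  (-0.1071+0.2838i)·(+0.0268-0.0132i)  (-0.3390-0.4902i)·(-0.0485-0.2089i)  (+0.3082+0.0000i)·(-0.6806+0.0000i)  (+0.3390-0.4902i)·(+0.0485-0.2089i)  (-0.1071-0.2838i)·(+0.0268+0.0132i)  (-0.0707-0.0176i)·(-0.0014+0.0017i)
Y_3^0(R⁻¹ n̂) = -0.379742+0.000000i

Re=-0.3797 Im=0.0000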